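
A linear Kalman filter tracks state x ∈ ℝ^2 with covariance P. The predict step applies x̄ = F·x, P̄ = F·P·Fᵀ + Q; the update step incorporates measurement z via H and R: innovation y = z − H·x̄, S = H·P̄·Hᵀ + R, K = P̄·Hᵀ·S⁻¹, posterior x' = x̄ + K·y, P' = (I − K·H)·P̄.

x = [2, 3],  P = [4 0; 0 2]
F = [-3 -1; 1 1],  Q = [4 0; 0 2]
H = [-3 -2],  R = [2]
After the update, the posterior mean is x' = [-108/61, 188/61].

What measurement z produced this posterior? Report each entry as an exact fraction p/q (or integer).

x̄ = F·x = [-9, 5]
P̄ = F·P·Fᵀ + Q = [42 -14; -14 8]
S = H·P̄·Hᵀ + R = [244]
K = P̄·Hᵀ·S⁻¹ = [-49/122; 13/122]
x' − x̄ = [441/61, -117/61] = K·y
y = (KᵀK)⁻¹·Kᵀ·(x' − x̄) = [-18]
z = y + H·x̄ = [-18] + [17] = [-1]

z = [-1]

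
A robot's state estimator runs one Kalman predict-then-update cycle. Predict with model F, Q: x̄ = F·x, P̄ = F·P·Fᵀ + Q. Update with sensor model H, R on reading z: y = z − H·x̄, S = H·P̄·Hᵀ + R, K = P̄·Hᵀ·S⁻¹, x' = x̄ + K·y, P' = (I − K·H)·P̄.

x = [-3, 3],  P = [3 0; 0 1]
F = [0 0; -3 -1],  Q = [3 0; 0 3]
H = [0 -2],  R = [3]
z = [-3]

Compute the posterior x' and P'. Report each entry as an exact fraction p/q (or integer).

x' = [0, 204/127]
P' = [3 0; 0 93/127]

x̄ = F·x = [0, 6]
P̄ = F·P·Fᵀ + Q = [3 0; 0 31]
y = z − H·x̄ = [9]
S = H·P̄·Hᵀ + R = [127]
K = P̄·Hᵀ·S⁻¹ = [0; -62/127]
x' = x̄ + K·y = [0, 204/127]
P' = (I − K·H)·P̄ = [3 0; 0 93/127]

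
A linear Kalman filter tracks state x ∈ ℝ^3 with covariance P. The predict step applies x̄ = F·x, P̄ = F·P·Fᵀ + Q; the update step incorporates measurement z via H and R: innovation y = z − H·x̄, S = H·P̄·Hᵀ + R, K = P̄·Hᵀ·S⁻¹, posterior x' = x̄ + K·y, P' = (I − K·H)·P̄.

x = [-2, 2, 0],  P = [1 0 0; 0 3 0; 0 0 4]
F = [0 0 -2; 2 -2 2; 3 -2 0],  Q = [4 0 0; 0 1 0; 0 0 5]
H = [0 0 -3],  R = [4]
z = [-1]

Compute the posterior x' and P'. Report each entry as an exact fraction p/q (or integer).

x̄ = F·x = [0, -8, -10]
P̄ = F·P·Fᵀ + Q = [20 -16 0; -16 33 18; 0 18 26]
y = z − H·x̄ = [-31]
S = H·P̄·Hᵀ + R = [238]
K = P̄·Hᵀ·S⁻¹ = [0; -27/119; -39/119]
x' = x̄ + K·y = [0, -115/119, 19/119]
P' = (I − K·H)·P̄ = [20 -16 0; -16 2469/119 36/119; 0 36/119 52/119]

x' = [0, -115/119, 19/119]
P' = [20 -16 0; -16 2469/119 36/119; 0 36/119 52/119]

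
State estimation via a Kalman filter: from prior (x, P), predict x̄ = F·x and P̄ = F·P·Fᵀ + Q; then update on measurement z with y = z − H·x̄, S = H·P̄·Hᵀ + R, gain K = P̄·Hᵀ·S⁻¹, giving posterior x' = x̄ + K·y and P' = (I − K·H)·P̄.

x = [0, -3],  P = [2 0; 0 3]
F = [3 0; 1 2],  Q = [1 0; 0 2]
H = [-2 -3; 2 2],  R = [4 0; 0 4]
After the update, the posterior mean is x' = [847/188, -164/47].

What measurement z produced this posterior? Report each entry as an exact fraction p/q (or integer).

z = [2, 3]

x̄ = F·x = [0, -6]
P̄ = F·P·Fᵀ + Q = [19 6; 6 16]
S = H·P̄·Hᵀ + R = [296 -232; -232 192]
K = P̄·Hᵀ·S⁻¹ = [53/188 113/188; -41/94 -14/47]
x' − x̄ = [847/188, 118/47] = K·y
y = (KᵀK)⁻¹·Kᵀ·(x' − x̄) = [-16, 15]
z = y + H·x̄ = [-16, 15] + [18, -12] = [2, 3]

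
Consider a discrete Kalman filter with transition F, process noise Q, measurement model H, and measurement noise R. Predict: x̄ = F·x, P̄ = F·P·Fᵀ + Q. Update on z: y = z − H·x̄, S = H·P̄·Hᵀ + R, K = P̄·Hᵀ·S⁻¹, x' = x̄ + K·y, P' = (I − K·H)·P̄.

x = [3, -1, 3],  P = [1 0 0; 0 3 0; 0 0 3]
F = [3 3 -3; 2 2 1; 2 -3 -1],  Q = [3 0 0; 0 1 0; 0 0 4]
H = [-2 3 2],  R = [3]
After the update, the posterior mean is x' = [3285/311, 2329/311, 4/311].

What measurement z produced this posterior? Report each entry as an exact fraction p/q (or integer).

z = [1]

x̄ = F·x = [-3, 7, 6]
P̄ = F·P·Fᵀ + Q = [66 15 -12; 15 20 -17; -12 -17 38]
S = H·P̄·Hᵀ + R = [311]
K = P̄·Hᵀ·S⁻¹ = [-111/311; -4/311; 49/311]
x' − x̄ = [4218/311, 152/311, -1862/311] = K·y
y = (KᵀK)⁻¹·Kᵀ·(x' − x̄) = [-38]
z = y + H·x̄ = [-38] + [39] = [1]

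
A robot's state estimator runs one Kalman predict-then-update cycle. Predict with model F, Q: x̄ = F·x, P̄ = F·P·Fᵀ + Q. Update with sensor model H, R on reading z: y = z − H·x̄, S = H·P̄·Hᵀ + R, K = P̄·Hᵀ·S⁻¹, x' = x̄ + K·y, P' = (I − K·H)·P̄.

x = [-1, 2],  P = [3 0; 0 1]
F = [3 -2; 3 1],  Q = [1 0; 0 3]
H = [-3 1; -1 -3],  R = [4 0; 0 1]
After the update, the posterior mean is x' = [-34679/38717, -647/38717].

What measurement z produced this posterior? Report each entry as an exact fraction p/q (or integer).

x̄ = F·x = [-7, -1]
P̄ = F·P·Fᵀ + Q = [32 25; 25 31]
S = H·P̄·Hᵀ + R = [173 203; 203 462]
K = P̄·Hᵀ·S⁻¹ = [-1583/5531 -4098/38717; 518/5531 -11482/38717]
x' − x̄ = [236340/38717, 38070/38717] = K·y
y = (KᵀK)⁻¹·Kᵀ·(x' − x̄) = [-18, -9]
z = y + H·x̄ = [-18, -9] + [20, 10] = [2, 1]

z = [2, 1]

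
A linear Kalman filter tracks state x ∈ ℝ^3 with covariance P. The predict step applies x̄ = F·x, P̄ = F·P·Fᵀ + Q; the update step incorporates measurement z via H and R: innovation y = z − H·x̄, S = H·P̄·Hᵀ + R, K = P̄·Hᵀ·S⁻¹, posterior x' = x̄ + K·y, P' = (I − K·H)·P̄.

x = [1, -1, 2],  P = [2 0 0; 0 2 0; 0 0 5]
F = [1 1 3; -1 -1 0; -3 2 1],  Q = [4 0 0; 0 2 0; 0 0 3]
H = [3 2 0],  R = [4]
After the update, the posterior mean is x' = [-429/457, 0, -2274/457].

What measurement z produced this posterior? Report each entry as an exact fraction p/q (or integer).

x̄ = F·x = [6, 0, -3]
P̄ = F·P·Fᵀ + Q = [53 -4 13; -4 6 2; 13 2 34]
S = H·P̄·Hᵀ + R = [457]
K = P̄·Hᵀ·S⁻¹ = [151/457; 0; 43/457]
x' − x̄ = [-3171/457, 0, -903/457] = K·y
y = (KᵀK)⁻¹·Kᵀ·(x' − x̄) = [-21]
z = y + H·x̄ = [-21] + [18] = [-3]

z = [-3]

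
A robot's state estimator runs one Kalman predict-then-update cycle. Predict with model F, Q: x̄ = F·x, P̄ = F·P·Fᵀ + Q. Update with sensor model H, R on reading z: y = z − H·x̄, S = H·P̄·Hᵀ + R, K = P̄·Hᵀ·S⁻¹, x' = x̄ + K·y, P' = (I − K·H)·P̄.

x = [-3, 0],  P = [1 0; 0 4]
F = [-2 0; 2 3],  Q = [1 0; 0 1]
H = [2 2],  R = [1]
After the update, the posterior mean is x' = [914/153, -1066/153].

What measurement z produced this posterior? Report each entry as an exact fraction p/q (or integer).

x̄ = F·x = [6, -6]
P̄ = F·P·Fᵀ + Q = [5 -4; -4 41]
S = H·P̄·Hᵀ + R = [153]
K = P̄·Hᵀ·S⁻¹ = [2/153; 74/153]
x' − x̄ = [-4/153, -148/153] = K·y
y = (KᵀK)⁻¹·Kᵀ·(x' − x̄) = [-2]
z = y + H·x̄ = [-2] + [0] = [-2]

z = [-2]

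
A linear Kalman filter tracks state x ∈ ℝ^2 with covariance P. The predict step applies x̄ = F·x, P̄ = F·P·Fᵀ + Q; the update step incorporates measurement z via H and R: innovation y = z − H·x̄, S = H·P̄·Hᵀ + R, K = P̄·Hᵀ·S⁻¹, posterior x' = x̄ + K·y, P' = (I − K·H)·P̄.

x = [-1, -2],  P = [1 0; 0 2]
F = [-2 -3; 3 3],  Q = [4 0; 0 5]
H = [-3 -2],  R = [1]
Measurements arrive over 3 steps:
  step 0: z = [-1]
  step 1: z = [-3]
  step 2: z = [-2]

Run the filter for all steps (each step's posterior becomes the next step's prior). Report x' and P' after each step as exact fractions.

step 0: x' = [6, -127/15], P' = [14 -104/5; -104/5 2336/75]
step 1: x' = [6397/2811, -15857/8433], P' = [7052/937 -31036/2811; -31036/2811 138623/8433]
step 2: x' = [-110419/192032, 1078099/576096], P' = [1290335/192032 -1891605/192032; -1891605/192032 2819335/192032]

step 0: x̄ = F·x = [8, -9]
step 0: P̄ = F·P·Fᵀ + Q = [26 -24; -24 32]
step 0: y = z − H·x̄ = [5]
step 0: S = H·P̄·Hᵀ + R = [75]
step 0: K = P̄·Hᵀ·S⁻¹ = [-2/5; 8/75]
step 0: x' = x̄ + K·y = [6, -127/15]
step 0: P' = (I − K·H)·P̄ = [14 -104/5; -104/5 2336/75]
step 1: x̄ = F·x = [67/5, -37/5]
step 1: P̄ = F·P·Fᵀ + Q = [2268/25 -1308/25; -1308/25 923/25]
step 1: y = z − H·x̄ = [112/5]
step 1: S = H·P̄·Hᵀ + R = [8433/25]
step 1: K = P̄·Hᵀ·S⁻¹ = [-1396/2811; 2078/8433]
step 1: x' = x̄ + K·y = [6397/2811, -15857/8433]
step 1: P' = (I − K·H)·P̄ = [7052/937 -31036/2811; -31036/2811 138623/8433]
step 2: x̄ = F·x = [1021/937, 3334/2811]
step 2: P̄ = F·P·Fᵀ + Q = [46435/937 -25755/937; -25755/937 20560/937]
step 2: y = z − H·x̄ = [10235/2811]
step 2: S = H·P̄·Hᵀ + R = [192032/937]
step 2: K = P̄·Hᵀ·S⁻¹ = [-87795/192032; 36145/192032]
step 2: x' = x̄ + K·y = [-110419/192032, 1078099/576096]
step 2: P' = (I − K·H)·P̄ = [1290335/192032 -1891605/192032; -1891605/192032 2819335/192032]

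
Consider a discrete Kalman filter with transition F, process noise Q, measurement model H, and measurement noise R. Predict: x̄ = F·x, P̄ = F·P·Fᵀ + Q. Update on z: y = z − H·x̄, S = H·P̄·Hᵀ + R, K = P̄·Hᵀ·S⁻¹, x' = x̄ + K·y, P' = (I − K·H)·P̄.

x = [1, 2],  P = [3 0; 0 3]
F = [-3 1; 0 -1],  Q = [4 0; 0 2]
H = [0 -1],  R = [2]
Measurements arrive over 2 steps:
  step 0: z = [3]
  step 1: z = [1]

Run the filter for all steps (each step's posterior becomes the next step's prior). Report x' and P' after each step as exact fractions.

step 0: x̄ = F·x = [-1, -2]
step 0: P̄ = F·P·Fᵀ + Q = [34 -3; -3 5]
step 0: y = z − H·x̄ = [1]
step 0: S = H·P̄·Hᵀ + R = [7]
step 0: K = P̄·Hᵀ·S⁻¹ = [3/7; -5/7]
step 0: x' = x̄ + K·y = [-4/7, -19/7]
step 0: P' = (I − K·H)·P̄ = [229/7 -6/7; -6/7 10/7]
step 1: x̄ = F·x = [-1, 19/7]
step 1: P̄ = F·P·Fᵀ + Q = [305 -4; -4 24/7]
step 1: y = z − H·x̄ = [26/7]
step 1: S = H·P̄·Hᵀ + R = [38/7]
step 1: K = P̄·Hᵀ·S⁻¹ = [14/19; -12/19]
step 1: x' = x̄ + K·y = [33/19, 7/19]
step 1: P' = (I − K·H)·P̄ = [5739/19 -28/19; -28/19 24/19]

step 0: x' = [-4/7, -19/7], P' = [229/7 -6/7; -6/7 10/7]
step 1: x' = [33/19, 7/19], P' = [5739/19 -28/19; -28/19 24/19]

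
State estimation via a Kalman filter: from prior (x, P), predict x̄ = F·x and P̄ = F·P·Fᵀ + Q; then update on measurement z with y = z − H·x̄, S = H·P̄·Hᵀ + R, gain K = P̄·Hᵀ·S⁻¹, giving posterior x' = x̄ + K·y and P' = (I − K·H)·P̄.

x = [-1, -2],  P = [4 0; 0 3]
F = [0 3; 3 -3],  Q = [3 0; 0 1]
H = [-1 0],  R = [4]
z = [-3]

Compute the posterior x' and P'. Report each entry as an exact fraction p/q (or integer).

x' = [33/17, -141/34]
P' = [60/17 -54/17; -54/17 1447/34]

x̄ = F·x = [-6, 3]
P̄ = F·P·Fᵀ + Q = [30 -27; -27 64]
y = z − H·x̄ = [-9]
S = H·P̄·Hᵀ + R = [34]
K = P̄·Hᵀ·S⁻¹ = [-15/17; 27/34]
x' = x̄ + K·y = [33/17, -141/34]
P' = (I − K·H)·P̄ = [60/17 -54/17; -54/17 1447/34]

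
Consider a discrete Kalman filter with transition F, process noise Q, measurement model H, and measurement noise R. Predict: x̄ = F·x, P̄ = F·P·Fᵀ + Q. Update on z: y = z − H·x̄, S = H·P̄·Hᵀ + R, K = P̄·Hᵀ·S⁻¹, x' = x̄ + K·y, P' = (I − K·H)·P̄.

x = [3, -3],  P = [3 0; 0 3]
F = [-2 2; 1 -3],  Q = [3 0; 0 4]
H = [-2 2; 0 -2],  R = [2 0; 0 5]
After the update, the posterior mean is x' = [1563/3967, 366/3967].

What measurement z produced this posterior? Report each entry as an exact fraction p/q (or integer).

x̄ = F·x = [-12, 12]
P̄ = F·P·Fᵀ + Q = [27 -24; -24 34]
S = H·P̄·Hᵀ + R = [438 -232; -232 141]
K = P̄·Hᵀ·S⁻¹ = [-1623/3967 -1320/3967; 290/3967 -1436/3967]
x' − x̄ = [49167/3967, -47238/3967] = K·y
y = (KᵀK)⁻¹·Kᵀ·(x' − x̄) = [-49, 23]
z = y + H·x̄ = [-49, 23] + [48, -24] = [-1, -1]

z = [-1, -1]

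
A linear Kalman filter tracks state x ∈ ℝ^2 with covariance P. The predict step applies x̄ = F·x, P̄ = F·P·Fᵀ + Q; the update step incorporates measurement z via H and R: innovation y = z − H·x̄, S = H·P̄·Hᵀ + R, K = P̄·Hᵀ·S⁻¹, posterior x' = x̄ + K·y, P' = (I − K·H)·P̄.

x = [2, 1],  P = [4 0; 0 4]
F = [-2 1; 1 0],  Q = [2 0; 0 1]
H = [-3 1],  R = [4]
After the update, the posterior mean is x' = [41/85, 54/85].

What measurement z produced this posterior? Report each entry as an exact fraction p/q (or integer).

z = [-1]

x̄ = F·x = [-3, 2]
P̄ = F·P·Fᵀ + Q = [22 -8; -8 5]
S = H·P̄·Hᵀ + R = [255]
K = P̄·Hᵀ·S⁻¹ = [-74/255; 29/255]
x' − x̄ = [296/85, -116/85] = K·y
y = (KᵀK)⁻¹·Kᵀ·(x' − x̄) = [-12]
z = y + H·x̄ = [-12] + [11] = [-1]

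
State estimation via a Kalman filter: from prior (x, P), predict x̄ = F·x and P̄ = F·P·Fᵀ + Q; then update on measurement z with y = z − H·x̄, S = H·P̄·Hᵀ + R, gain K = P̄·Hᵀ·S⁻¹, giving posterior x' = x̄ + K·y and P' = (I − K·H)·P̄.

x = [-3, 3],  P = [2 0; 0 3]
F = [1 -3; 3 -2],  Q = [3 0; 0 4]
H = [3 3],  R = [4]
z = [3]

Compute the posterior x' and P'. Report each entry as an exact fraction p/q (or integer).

x̄ = F·x = [-12, -15]
P̄ = F·P·Fᵀ + Q = [32 24; 24 34]
y = z − H·x̄ = [84]
S = H·P̄·Hᵀ + R = [1030]
K = P̄·Hᵀ·S⁻¹ = [84/515; 87/515]
x' = x̄ + K·y = [876/515, -417/515]
P' = (I − K·H)·P̄ = [2368/515 -2256/515; -2256/515 2372/515]

x' = [876/515, -417/515]
P' = [2368/515 -2256/515; -2256/515 2372/515]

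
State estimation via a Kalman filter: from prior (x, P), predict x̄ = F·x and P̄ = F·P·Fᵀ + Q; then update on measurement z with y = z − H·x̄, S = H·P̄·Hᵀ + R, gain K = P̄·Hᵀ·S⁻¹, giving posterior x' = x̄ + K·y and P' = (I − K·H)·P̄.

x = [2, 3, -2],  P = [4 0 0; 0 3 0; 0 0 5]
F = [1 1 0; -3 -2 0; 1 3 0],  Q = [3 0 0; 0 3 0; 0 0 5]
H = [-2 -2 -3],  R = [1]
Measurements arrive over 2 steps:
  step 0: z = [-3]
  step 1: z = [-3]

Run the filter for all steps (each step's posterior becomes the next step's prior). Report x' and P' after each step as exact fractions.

step 0: x' = [737/221, -2268/221, 1247/221], P' = [1681/221 -3426/221 1171/221; -3426/221 10695/221 -4854/221; 1171/221 -4854/221 2480/221]
step 1: x' = [68077/294585, 13333/98195, 43931/58917], P' = [1660997/294585 -948892/98195 159889/58917; -948892/98195 6276297/196390 -585541/39278; 159889/58917 -585541/39278 972065/117834]

step 0: x̄ = F·x = [5, -12, 11]
step 0: P̄ = F·P·Fᵀ + Q = [10 -18 13; -18 51 -30; 13 -30 36]
step 0: y = z − H·x̄ = [16]
step 0: S = H·P̄·Hᵀ + R = [221]
step 0: K = P̄·Hᵀ·S⁻¹ = [-23/221; 24/221; -74/221]
step 0: x' = x̄ + K·y = [737/221, -2268/221, 1247/221]
step 0: P' = (I − K·H)·P̄ = [1681/221 -3426/221 1171/221; -3426/221 10695/221 -4854/221; 1171/221 -4854/221 2480/221]
step 1: x̄ = F·x = [-1531/221, 2325/221, -6067/221]
step 1: P̄ = F·P·Fᵀ + Q = [6187/221 -9303/221 20062/221; -9303/221 17460/221 -31527/221; 20062/221 -31527/221 78485/221]
step 1: y = z − H·x̄ = [-17276/221]
step 1: S = H·P̄·Hᵀ + R = [589170/221]
step 1: K = P̄·Hᵀ·S⁻¹ = [-26977/294585; 26089/196390; -42505/117834]
step 1: x' = x̄ + K·y = [68077/294585, 13333/98195, 43931/58917]
step 1: P' = (I − K·H)·P̄ = [1660997/294585 -948892/98195 159889/58917; -948892/98195 6276297/196390 -585541/39278; 159889/58917 -585541/39278 972065/117834]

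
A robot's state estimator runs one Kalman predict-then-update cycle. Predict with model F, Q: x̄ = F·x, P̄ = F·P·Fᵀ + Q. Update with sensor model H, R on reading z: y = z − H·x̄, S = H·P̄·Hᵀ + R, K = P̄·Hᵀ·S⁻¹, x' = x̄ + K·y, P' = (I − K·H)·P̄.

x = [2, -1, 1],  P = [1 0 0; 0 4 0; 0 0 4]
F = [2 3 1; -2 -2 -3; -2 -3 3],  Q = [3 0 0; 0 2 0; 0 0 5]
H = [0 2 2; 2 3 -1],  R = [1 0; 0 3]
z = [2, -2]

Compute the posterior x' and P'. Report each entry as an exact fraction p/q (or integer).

x' = [-119995/109879, 29822/109879, 157569/219758]
P' = [811871/109879 -415598/109879 399541/109879; -415598/109879 234796/109879 -219937/109879; 399541/109879 -219937/109879 464977/219758]

x̄ = F·x = [2, -5, 2]
P̄ = F·P·Fᵀ + Q = [47 -40 -28; -40 58 -8; -28 -8 81]
y = z − H·x̄ = [8, 11]
S = H·P̄·Hᵀ + R = [493 -118; -118 474]
K = P̄·Hᵀ·S⁻¹ = [-32114/109879 -7531/109879; 29718/109879 31043/109879; 25103/109879 -62145/219758]
x' = x̄ + K·y = [-119995/109879, 29822/109879, 157569/219758]
P' = (I − K·H)·P̄ = [811871/109879 -415598/109879 399541/109879; -415598/109879 234796/109879 -219937/109879; 399541/109879 -219937/109879 464977/219758]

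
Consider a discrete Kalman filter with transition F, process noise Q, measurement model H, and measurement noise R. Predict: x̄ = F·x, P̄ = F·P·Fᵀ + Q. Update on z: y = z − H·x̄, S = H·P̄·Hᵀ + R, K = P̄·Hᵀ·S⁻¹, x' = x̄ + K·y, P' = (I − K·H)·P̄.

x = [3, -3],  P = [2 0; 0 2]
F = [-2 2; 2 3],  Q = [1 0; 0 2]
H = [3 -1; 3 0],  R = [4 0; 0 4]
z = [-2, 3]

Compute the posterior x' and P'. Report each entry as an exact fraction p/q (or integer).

x̄ = F·x = [-12, -3]
P̄ = F·P·Fᵀ + Q = [17 4; 4 28]
y = z − H·x̄ = [31, 39]
S = H·P̄·Hᵀ + R = [161 141; 141 157]
K = P̄·Hᵀ·S⁻¹ = [47/1349 396/1349; -1051/1349 1047/1349]
x' = x̄ + K·y = [713/1349, 4205/1349]
P' = (I − K·H)·P̄ = [528/1349 1396/1349; 1396/1349 8392/1349]

x' = [713/1349, 4205/1349]
P' = [528/1349 1396/1349; 1396/1349 8392/1349]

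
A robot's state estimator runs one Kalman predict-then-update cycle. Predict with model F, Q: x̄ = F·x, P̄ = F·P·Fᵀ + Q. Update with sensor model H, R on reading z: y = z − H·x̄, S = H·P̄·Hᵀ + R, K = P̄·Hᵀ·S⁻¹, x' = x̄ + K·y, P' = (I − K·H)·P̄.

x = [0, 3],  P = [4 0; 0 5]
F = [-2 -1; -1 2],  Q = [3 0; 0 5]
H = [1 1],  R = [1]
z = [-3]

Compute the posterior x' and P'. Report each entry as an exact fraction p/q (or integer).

x̄ = F·x = [-3, 6]
P̄ = F·P·Fᵀ + Q = [24 -2; -2 29]
y = z − H·x̄ = [-6]
S = H·P̄·Hᵀ + R = [50]
K = P̄·Hᵀ·S⁻¹ = [11/25; 27/50]
x' = x̄ + K·y = [-141/25, 69/25]
P' = (I − K·H)·P̄ = [358/25 -347/25; -347/25 721/50]

x' = [-141/25, 69/25]
P' = [358/25 -347/25; -347/25 721/50]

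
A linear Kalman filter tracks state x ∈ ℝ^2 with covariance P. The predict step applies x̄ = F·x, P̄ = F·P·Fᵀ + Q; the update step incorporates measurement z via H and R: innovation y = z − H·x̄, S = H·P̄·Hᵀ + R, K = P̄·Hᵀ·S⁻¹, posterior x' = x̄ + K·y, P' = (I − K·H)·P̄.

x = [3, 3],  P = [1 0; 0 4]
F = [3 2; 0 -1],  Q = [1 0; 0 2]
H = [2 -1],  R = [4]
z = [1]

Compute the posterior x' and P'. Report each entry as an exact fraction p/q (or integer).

x̄ = F·x = [15, -3]
P̄ = F·P·Fᵀ + Q = [26 -8; -8 6]
y = z − H·x̄ = [-32]
S = H·P̄·Hᵀ + R = [146]
K = P̄·Hᵀ·S⁻¹ = [30/73; -11/73]
x' = x̄ + K·y = [135/73, 133/73]
P' = (I − K·H)·P̄ = [98/73 76/73; 76/73 196/73]

x' = [135/73, 133/73]
P' = [98/73 76/73; 76/73 196/73]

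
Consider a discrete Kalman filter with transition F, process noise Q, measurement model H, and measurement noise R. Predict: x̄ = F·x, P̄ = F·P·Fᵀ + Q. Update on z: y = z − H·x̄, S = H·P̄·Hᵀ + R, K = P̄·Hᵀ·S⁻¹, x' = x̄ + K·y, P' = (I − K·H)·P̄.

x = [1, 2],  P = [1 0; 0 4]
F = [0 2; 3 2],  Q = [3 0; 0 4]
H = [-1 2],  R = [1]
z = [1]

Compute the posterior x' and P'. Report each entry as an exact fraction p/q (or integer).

x' = [19/8, 7/4]
P' = [1199/72 101/12; 101/12 9/2]

x̄ = F·x = [4, 7]
P̄ = F·P·Fᵀ + Q = [19 16; 16 29]
y = z − H·x̄ = [-9]
S = H·P̄·Hᵀ + R = [72]
K = P̄·Hᵀ·S⁻¹ = [13/72; 7/12]
x' = x̄ + K·y = [19/8, 7/4]
P' = (I − K·H)·P̄ = [1199/72 101/12; 101/12 9/2]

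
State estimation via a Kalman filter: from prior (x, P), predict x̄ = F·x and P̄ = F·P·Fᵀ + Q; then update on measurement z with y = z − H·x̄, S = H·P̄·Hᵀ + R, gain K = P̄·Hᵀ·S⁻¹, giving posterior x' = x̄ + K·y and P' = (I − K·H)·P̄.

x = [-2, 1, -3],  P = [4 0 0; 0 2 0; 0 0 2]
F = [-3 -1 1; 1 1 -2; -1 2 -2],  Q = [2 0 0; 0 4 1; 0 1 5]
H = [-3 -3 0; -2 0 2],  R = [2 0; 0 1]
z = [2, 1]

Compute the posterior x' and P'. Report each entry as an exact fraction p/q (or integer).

x' = [-46/415, -193/415, 73/166]
P' = [110774/23655 -35586/7885 7188/1577; -35586/7885 35982/7885 -6921/1577; 7188/1577 -6921/1577 14767/3154]

x̄ = F·x = [2, 5, 10]
P̄ = F·P·Fᵀ + Q = [42 -18 4; -18 18 9; 4 9 25]
y = z − H·x̄ = [23, -15]
S = H·P̄·Hᵀ + R = [218 66; 66 237]
K = P̄·Hᵀ·S⁻¹ = [-2008/7885 -5908/23655; -594/7885 1962/7885; -801/3154 391/1577]
x' = x̄ + K·y = [-46/415, -193/415, 73/166]
P' = (I − K·H)·P̄ = [110774/23655 -35586/7885 7188/1577; -35586/7885 35982/7885 -6921/1577; 7188/1577 -6921/1577 14767/3154]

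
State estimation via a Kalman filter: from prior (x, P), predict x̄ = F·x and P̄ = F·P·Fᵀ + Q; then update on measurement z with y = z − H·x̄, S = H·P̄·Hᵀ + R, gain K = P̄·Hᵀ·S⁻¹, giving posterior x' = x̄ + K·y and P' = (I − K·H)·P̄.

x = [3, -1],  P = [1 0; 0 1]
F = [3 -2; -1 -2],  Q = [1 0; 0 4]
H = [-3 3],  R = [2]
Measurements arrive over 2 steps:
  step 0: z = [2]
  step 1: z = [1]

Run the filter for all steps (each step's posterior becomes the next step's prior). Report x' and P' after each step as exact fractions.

step 0: x̄ = F·x = [11, -1]
step 0: P̄ = F·P·Fᵀ + Q = [14 1; 1 9]
step 0: y = z − H·x̄ = [38]
step 0: S = H·P̄·Hᵀ + R = [191]
step 0: K = P̄·Hᵀ·S⁻¹ = [-39/191; 24/191]
step 0: x' = x̄ + K·y = [619/191, 721/191]
step 0: P' = (I − K·H)·P̄ = [1153/191 1127/191; 1127/191 1143/191]
step 1: x̄ = F·x = [415/191, -2061/191]
step 1: P̄ = F·P·Fᵀ + Q = [1616/191 -3395/191; -3395/191 10997/191]
step 1: y = z − H·x̄ = [7619/191]
step 1: S = H·P̄·Hᵀ + R = [175009/191]
step 1: K = P̄·Hᵀ·S⁻¹ = [-15033/175009; 43176/175009]
step 1: x' = x̄ + K·y = [-11548/9211, -8745/9211]
step 1: P' = (I − K·H)·P̄ = [297505/175009 287483/175009; 287483/175009 316267/175009]

step 0: x' = [619/191, 721/191], P' = [1153/191 1127/191; 1127/191 1143/191]
step 1: x' = [-11548/9211, -8745/9211], P' = [297505/175009 287483/175009; 287483/175009 316267/175009]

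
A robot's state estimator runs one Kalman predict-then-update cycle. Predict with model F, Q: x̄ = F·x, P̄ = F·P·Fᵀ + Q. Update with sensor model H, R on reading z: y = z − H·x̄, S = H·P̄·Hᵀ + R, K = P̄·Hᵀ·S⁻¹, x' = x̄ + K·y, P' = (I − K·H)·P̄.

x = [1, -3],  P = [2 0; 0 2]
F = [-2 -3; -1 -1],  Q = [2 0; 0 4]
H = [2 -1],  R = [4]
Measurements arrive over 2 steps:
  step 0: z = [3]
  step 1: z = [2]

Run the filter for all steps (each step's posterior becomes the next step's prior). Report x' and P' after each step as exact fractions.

step 0: x' = [29/14, 5/7], P' = [59/21 24/7; 24/7 44/7]
step 1: x' = [539/703, -218/703], P' = [6478/2109 2636/703; 2636/703 14044/2109]

step 0: x̄ = F·x = [7, 2]
step 0: P̄ = F·P·Fᵀ + Q = [28 10; 10 8]
step 0: y = z − H·x̄ = [-9]
step 0: S = H·P̄·Hᵀ + R = [84]
step 0: K = P̄·Hᵀ·S⁻¹ = [23/42; 1/7]
step 0: x' = x̄ + K·y = [29/14, 5/7]
step 0: P' = (I − K·H)·P̄ = [59/21 24/7; 24/7 44/7]
step 1: x̄ = F·x = [-44/7, -39/14]
step 1: P̄ = F·P·Fᵀ + Q = [2330/21 874/21; 874/21 419/21]
step 1: y = z − H·x̄ = [165/14]
step 1: S = H·P̄·Hᵀ + R = [2109/7]
step 1: K = P̄·Hᵀ·S⁻¹ = [1262/2109; 443/2109]
step 1: x' = x̄ + K·y = [539/703, -218/703]
step 1: P' = (I − K·H)·P̄ = [6478/2109 2636/703; 2636/703 14044/2109]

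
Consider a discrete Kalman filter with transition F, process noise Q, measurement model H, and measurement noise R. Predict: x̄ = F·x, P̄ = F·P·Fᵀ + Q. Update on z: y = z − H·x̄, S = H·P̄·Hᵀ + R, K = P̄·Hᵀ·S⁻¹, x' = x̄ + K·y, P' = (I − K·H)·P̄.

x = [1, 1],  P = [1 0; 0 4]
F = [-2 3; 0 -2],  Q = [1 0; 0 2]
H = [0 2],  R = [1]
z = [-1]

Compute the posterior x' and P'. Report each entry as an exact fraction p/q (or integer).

x̄ = F·x = [1, -2]
P̄ = F·P·Fᵀ + Q = [41 -24; -24 18]
y = z − H·x̄ = [3]
S = H·P̄·Hᵀ + R = [73]
K = P̄·Hᵀ·S⁻¹ = [-48/73; 36/73]
x' = x̄ + K·y = [-71/73, -38/73]
P' = (I − K·H)·P̄ = [689/73 -24/73; -24/73 18/73]

x' = [-71/73, -38/73]
P' = [689/73 -24/73; -24/73 18/73]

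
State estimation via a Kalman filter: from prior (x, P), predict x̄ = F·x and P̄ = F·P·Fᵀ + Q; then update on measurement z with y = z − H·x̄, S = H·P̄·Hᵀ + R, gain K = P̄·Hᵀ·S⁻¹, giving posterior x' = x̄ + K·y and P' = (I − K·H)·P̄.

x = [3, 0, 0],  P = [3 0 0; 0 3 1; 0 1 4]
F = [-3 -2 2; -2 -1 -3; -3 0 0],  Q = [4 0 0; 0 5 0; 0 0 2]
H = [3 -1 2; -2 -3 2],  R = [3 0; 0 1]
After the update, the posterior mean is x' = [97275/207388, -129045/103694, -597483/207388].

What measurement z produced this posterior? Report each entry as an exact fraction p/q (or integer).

z = [-3, -3]

x̄ = F·x = [-9, -6, -9]
P̄ = F·P·Fᵀ + Q = [51 4 27; 4 62 18; 27 18 29]
S = H·P̄·Hᵀ + R = [868 -122; -122 495]
K = P̄·Hᵀ·S⁻¹ = [93165/414776 -13657/207388; -13103/207388 -34713/103694; 53795/414776 -14319/207388]
x' − x̄ = [1963767/207388, 493119/103694, 1269009/207388] = K·y
y = (KᵀK)⁻¹·Kᵀ·(x' − x̄) = [36, -21]
z = y + H·x̄ = [36, -21] + [-39, 18] = [-3, -3]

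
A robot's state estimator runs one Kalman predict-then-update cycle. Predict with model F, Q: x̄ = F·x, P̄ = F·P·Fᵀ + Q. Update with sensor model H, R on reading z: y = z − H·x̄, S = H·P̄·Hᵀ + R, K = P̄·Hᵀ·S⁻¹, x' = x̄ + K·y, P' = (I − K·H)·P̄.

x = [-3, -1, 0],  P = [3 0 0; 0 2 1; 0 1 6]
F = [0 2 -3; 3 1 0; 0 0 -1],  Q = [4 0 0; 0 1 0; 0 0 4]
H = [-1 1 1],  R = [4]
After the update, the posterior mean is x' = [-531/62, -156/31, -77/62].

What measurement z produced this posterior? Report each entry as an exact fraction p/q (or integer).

z = [3]

x̄ = F·x = [-2, -10, 0]
P̄ = F·P·Fᵀ + Q = [54 1 16; 1 30 -1; 16 -1 10]
S = H·P̄·Hᵀ + R = [62]
K = P̄·Hᵀ·S⁻¹ = [-37/62; 14/31; -7/62]
x' − x̄ = [-407/62, 154/31, -77/62] = K·y
y = (KᵀK)⁻¹·Kᵀ·(x' − x̄) = [11]
z = y + H·x̄ = [11] + [-8] = [3]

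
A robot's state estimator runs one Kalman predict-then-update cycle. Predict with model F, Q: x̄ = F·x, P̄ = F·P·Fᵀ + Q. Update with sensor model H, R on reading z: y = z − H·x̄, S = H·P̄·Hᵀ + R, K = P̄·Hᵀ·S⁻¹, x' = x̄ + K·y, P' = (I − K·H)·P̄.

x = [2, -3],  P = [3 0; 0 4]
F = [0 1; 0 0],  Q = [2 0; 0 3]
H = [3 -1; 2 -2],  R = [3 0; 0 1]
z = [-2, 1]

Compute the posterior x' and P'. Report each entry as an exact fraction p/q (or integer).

x' = [-81/76, -217/152]
P' = [21/38 45/76; 45/76 129/152]

x̄ = F·x = [-3, 0]
P̄ = F·P·Fᵀ + Q = [6 0; 0 3]
y = z − H·x̄ = [7, 7]
S = H·P̄·Hᵀ + R = [60 42; 42 37]
K = P̄·Hᵀ·S⁻¹ = [27/76 -3/38; 47/152 -39/76]
x' = x̄ + K·y = [-81/76, -217/152]
P' = (I − K·H)·P̄ = [21/38 45/76; 45/76 129/152]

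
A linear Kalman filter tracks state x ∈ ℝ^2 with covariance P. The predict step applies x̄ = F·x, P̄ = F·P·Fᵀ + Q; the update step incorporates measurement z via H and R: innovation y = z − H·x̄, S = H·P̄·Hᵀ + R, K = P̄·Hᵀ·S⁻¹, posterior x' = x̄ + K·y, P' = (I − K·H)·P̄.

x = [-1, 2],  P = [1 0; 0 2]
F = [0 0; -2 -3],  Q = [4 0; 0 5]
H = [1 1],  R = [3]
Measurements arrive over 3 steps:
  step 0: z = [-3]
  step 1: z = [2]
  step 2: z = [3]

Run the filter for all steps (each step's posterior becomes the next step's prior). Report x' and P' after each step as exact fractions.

step 0: x̄ = F·x = [0, -4]
step 0: P̄ = F·P·Fᵀ + Q = [4 0; 0 27]
step 0: y = z − H·x̄ = [1]
step 0: S = H·P̄·Hᵀ + R = [34]
step 0: K = P̄·Hᵀ·S⁻¹ = [2/17; 27/34]
step 0: x' = x̄ + K·y = [2/17, -109/34]
step 0: P' = (I − K·H)·P̄ = [60/17 -54/17; -54/17 189/34]
step 1: x̄ = F·x = [0, 319/34]
step 1: P̄ = F·P·Fᵀ + Q = [4 0; 0 1055/34]
step 1: y = z − H·x̄ = [-251/34]
step 1: S = H·P̄·Hᵀ + R = [1293/34]
step 1: K = P̄·Hᵀ·S⁻¹ = [136/1293; 1055/1293]
step 1: x' = x̄ + K·y = [-1004/1293, 4343/1293]
step 1: P' = (I − K·H)·P̄ = [4628/1293 -4220/1293; -4220/1293 7385/1293]
step 2: x̄ = F·x = [0, -11021/1293]
step 2: P̄ = F·P·Fᵀ + Q = [4 0; 0 40802/1293]
step 2: y = z − H·x̄ = [14900/1293]
step 2: S = H·P̄·Hᵀ + R = [49853/1293]
step 2: K = P̄·Hᵀ·S⁻¹ = [5172/49853; 40802/49853]
step 2: x' = x̄ + K·y = [59600/49853, 45259/49853]
step 2: P' = (I − K·H)·P̄ = [178724/49853 -163208/49853; -163208/49853 285614/49853]

step 0: x' = [2/17, -109/34], P' = [60/17 -54/17; -54/17 189/34]
step 1: x' = [-1004/1293, 4343/1293], P' = [4628/1293 -4220/1293; -4220/1293 7385/1293]
step 2: x' = [59600/49853, 45259/49853], P' = [178724/49853 -163208/49853; -163208/49853 285614/49853]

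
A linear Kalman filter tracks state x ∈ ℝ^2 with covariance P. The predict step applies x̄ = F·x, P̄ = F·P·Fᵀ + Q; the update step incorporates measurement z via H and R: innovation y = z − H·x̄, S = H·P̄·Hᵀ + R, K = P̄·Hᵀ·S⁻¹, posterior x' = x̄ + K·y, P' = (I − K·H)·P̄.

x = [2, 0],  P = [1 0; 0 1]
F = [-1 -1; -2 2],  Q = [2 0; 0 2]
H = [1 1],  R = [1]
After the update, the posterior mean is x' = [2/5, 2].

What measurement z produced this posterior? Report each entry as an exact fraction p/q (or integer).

x̄ = F·x = [-2, -4]
P̄ = F·P·Fᵀ + Q = [4 0; 0 10]
S = H·P̄·Hᵀ + R = [15]
K = P̄·Hᵀ·S⁻¹ = [4/15; 2/3]
x' − x̄ = [12/5, 6] = K·y
y = (KᵀK)⁻¹·Kᵀ·(x' − x̄) = [9]
z = y + H·x̄ = [9] + [-6] = [3]

z = [3]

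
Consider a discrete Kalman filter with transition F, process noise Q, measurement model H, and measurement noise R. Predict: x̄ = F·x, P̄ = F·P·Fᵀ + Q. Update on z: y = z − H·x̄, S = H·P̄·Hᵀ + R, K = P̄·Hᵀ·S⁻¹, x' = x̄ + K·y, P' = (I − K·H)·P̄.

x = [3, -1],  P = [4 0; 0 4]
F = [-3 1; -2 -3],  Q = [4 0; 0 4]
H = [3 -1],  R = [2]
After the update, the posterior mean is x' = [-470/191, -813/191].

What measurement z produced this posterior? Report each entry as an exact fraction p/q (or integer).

x̄ = F·x = [-10, -3]
P̄ = F·P·Fᵀ + Q = [44 12; 12 56]
S = H·P̄·Hᵀ + R = [382]
K = P̄·Hᵀ·S⁻¹ = [60/191; -10/191]
x' − x̄ = [1440/191, -240/191] = K·y
y = (KᵀK)⁻¹·Kᵀ·(x' − x̄) = [24]
z = y + H·x̄ = [24] + [-27] = [-3]

z = [-3]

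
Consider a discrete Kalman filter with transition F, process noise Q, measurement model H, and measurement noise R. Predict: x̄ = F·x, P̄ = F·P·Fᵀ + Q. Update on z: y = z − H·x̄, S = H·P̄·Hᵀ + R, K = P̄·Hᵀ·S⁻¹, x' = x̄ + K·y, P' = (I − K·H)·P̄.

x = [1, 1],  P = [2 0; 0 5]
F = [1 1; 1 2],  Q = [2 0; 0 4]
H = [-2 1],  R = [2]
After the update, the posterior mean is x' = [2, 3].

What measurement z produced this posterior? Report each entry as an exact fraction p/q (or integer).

z = [-1]

x̄ = F·x = [2, 3]
P̄ = F·P·Fᵀ + Q = [9 12; 12 26]
S = H·P̄·Hᵀ + R = [16]
K = P̄·Hᵀ·S⁻¹ = [-3/8; 1/8]
x' − x̄ = [0, 0] = K·y
y = (KᵀK)⁻¹·Kᵀ·(x' − x̄) = [0]
z = y + H·x̄ = [0] + [-1] = [-1]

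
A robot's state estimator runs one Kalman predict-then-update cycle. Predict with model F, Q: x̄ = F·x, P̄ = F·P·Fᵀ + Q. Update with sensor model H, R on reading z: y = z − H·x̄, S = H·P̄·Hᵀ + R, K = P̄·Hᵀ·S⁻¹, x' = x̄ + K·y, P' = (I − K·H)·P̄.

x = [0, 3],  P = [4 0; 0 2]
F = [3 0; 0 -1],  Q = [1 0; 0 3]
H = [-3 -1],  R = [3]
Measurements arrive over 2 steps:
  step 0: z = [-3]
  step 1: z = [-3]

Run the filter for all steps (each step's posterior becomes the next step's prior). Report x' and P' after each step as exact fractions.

step 0: x' = [666/341, -993/341], P' = [296/341 -555/341; -555/341 1680/341]
step 1: x' = [826/647, -253/647], P' = [2745/4529 -4675/4529; -4675/4529 16591/4529]

step 0: x̄ = F·x = [0, -3]
step 0: P̄ = F·P·Fᵀ + Q = [37 0; 0 5]
step 0: y = z − H·x̄ = [-6]
step 0: S = H·P̄·Hᵀ + R = [341]
step 0: K = P̄·Hᵀ·S⁻¹ = [-111/341; -5/341]
step 0: x' = x̄ + K·y = [666/341, -993/341]
step 0: P' = (I − K·H)·P̄ = [296/341 -555/341; -555/341 1680/341]
step 1: x̄ = F·x = [1998/341, 993/341]
step 1: P̄ = F·P·Fᵀ + Q = [3005/341 1665/341; 1665/341 2703/341]
step 1: y = z − H·x̄ = [5964/341]
step 1: S = H·P̄·Hᵀ + R = [40761/341]
step 1: K = P̄·Hᵀ·S⁻¹ = [-3560/13587; -2566/13587]
step 1: x' = x̄ + K·y = [826/647, -253/647]
step 1: P' = (I − K·H)·P̄ = [2745/4529 -4675/4529; -4675/4529 16591/4529]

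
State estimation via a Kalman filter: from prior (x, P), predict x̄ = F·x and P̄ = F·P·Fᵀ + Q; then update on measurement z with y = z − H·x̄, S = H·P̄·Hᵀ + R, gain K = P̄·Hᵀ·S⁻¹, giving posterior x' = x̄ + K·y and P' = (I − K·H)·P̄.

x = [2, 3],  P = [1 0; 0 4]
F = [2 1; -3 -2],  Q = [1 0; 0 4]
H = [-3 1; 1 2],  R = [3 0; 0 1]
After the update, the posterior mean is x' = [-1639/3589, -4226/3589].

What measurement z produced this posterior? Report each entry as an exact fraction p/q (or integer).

z = [1, -3]

x̄ = F·x = [7, -12]
P̄ = F·P·Fᵀ + Q = [9 -14; -14 29]
S = H·P̄·Hᵀ + R = [197 101; 101 70]
K = P̄·Hᵀ·S⁻¹ = [-951/3589 398/3589; 526/3589 1497/3589]
x' − x̄ = [-26762/3589, 38842/3589] = K·y
y = (KᵀK)⁻¹·Kᵀ·(x' − x̄) = [34, 14]
z = y + H·x̄ = [34, 14] + [-33, -17] = [1, -3]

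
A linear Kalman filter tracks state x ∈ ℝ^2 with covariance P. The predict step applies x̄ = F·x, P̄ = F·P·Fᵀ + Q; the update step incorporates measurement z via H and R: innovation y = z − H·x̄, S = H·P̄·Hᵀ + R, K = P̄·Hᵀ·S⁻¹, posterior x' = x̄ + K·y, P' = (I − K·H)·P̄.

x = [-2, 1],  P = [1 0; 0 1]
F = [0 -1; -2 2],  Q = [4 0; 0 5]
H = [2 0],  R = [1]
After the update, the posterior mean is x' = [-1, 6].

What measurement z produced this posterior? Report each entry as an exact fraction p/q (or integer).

z = [-2]

x̄ = F·x = [-1, 6]
P̄ = F·P·Fᵀ + Q = [5 -2; -2 13]
S = H·P̄·Hᵀ + R = [21]
K = P̄·Hᵀ·S⁻¹ = [10/21; -4/21]
x' − x̄ = [0, 0] = K·y
y = (KᵀK)⁻¹·Kᵀ·(x' − x̄) = [0]
z = y + H·x̄ = [0] + [-2] = [-2]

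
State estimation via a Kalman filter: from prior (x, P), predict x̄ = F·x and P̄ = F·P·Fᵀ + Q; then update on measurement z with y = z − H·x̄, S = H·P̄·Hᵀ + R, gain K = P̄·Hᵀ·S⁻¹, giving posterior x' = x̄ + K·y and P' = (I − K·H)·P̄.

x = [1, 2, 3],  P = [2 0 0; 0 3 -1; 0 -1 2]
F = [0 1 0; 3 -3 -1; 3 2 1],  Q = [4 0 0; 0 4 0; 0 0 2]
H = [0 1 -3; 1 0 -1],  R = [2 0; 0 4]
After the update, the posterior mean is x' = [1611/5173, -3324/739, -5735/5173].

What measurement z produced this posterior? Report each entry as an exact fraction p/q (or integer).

z = [-1, 2]

x̄ = F·x = [2, -6, 10]
P̄ = F·P·Fᵀ + Q = [7 -8 5; -8 45 3; 5 3 30]
S = H·P̄·Hᵀ + R = [299 64; 64 31]
K = P̄·Hᵀ·S⁻¹ = [-841/5173 2070/5173; 260/739 -799/739; -1097/5173 -1907/5173]
x' − x̄ = [-8735/5173, 1110/739, -57465/5173] = K·y
y = (KᵀK)⁻¹·Kᵀ·(x' − x̄) = [35, 10]
z = y + H·x̄ = [35, 10] + [-36, -8] = [-1, 2]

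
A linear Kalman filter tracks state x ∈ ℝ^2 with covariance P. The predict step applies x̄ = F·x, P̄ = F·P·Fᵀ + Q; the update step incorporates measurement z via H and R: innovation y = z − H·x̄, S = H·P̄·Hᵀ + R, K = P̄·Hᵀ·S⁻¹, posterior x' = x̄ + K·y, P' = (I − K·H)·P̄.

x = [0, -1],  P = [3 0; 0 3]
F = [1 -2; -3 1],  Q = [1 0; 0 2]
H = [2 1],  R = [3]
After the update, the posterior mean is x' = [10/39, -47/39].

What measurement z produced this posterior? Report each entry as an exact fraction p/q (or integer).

z = [-1]

x̄ = F·x = [2, -1]
P̄ = F·P·Fᵀ + Q = [16 -15; -15 32]
S = H·P̄·Hᵀ + R = [39]
K = P̄·Hᵀ·S⁻¹ = [17/39; 2/39]
x' − x̄ = [-68/39, -8/39] = K·y
y = (KᵀK)⁻¹·Kᵀ·(x' − x̄) = [-4]
z = y + H·x̄ = [-4] + [3] = [-1]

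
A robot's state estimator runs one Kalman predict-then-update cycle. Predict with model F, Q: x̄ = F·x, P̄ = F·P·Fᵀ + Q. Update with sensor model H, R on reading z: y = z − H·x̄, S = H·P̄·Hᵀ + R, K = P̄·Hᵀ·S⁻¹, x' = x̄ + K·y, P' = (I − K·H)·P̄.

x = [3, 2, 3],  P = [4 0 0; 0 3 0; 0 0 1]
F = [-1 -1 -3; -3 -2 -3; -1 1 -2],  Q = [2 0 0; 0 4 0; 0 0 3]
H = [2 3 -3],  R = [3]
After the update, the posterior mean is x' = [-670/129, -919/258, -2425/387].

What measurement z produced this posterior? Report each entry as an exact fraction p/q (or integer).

x̄ = F·x = [-14, -22, -7]
P̄ = F·P·Fᵀ + Q = [18 27 7; 27 61 12; 7 12 14]
S = H·P̄·Hᵀ + R = [774]
K = P̄·Hᵀ·S⁻¹ = [16/129; 67/258; 4/387]
x' − x̄ = [1136/129, 4757/258, 284/387] = K·y
y = (KᵀK)⁻¹·Kᵀ·(x' − x̄) = [71]
z = y + H·x̄ = [71] + [-73] = [-2]

z = [-2]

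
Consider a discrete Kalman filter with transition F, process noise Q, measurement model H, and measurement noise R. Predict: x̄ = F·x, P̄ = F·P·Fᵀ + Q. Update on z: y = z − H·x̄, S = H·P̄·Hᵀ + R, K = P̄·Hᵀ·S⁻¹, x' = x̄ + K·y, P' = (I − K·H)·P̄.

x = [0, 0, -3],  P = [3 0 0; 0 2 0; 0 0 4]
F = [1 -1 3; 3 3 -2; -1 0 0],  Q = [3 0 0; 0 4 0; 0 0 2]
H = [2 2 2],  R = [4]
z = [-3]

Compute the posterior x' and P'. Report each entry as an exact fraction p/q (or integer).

x̄ = F·x = [-9, 6, 0]
P̄ = F·P·Fᵀ + Q = [44 -21 -3; -21 65 -9; -3 -9 5]
y = z − H·x̄ = [3]
S = H·P̄·Hᵀ + R = [196]
K = P̄·Hᵀ·S⁻¹ = [10/49; 5/14; -1/14]
x' = x̄ + K·y = [-411/49, 99/14, -3/14]
P' = (I − K·H)·P̄ = [1756/49 -247/7 -1/7; -247/7 40 -4; -1/7 -4 4]

x' = [-411/49, 99/14, -3/14]
P' = [1756/49 -247/7 -1/7; -247/7 40 -4; -1/7 -4 4]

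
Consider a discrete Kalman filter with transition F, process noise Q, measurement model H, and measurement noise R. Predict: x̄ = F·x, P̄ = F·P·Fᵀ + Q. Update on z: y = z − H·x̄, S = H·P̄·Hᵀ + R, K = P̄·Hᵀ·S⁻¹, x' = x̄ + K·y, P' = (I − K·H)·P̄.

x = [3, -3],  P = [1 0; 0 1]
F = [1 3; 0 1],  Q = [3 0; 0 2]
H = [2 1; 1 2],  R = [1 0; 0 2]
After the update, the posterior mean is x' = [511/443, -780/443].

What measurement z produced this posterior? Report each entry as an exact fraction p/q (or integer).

x̄ = F·x = [-6, -3]
P̄ = F·P·Fᵀ + Q = [13 3; 3 3]
S = H·P̄·Hᵀ + R = [68 47; 47 39]
K = P̄·Hᵀ·S⁻¹ = [238/443 -71/443; -72/443 189/443]
x' − x̄ = [3169/443, 549/443] = K·y
y = (KᵀK)⁻¹·Kᵀ·(x' − x̄) = [16, 9]
z = y + H·x̄ = [16, 9] + [-15, -12] = [1, -3]

z = [1, -3]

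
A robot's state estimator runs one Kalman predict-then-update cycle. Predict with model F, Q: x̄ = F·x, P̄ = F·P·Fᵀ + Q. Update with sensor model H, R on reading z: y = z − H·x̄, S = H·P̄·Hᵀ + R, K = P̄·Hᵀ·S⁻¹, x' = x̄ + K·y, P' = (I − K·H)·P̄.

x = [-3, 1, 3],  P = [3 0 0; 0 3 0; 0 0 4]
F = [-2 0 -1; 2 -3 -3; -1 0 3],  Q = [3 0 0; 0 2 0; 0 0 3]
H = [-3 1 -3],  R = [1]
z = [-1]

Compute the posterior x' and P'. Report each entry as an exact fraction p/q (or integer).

x̄ = F·x = [3, -18, 12]
P̄ = F·P·Fᵀ + Q = [19 0 -6; 0 77 -42; -6 -42 42]
y = z − H·x̄ = [62]
S = H·P̄·Hᵀ + R = [771]
K = P̄·Hᵀ·S⁻¹ = [-13/257; 203/771; -50/257]
x' = x̄ + K·y = [-35/257, -1292/771, -16/257]
P' = (I − K·H)·P̄ = [4376/257 2639/257 -3492/257; 2639/257 18158/771 -644/257; -3492/257 -644/257 3294/257]

x' = [-35/257, -1292/771, -16/257]
P' = [4376/257 2639/257 -3492/257; 2639/257 18158/771 -644/257; -3492/257 -644/257 3294/257]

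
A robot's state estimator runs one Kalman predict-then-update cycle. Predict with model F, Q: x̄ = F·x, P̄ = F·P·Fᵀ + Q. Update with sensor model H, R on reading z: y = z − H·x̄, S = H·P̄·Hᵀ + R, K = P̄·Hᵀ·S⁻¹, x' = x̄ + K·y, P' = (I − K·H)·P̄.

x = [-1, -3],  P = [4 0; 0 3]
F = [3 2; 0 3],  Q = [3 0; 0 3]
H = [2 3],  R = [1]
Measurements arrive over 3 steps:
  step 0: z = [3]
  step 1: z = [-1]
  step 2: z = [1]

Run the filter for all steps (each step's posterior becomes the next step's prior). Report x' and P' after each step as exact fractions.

step 0: x' = [1269/691, -171/691], P' = [10905/691 -7218/691; -7218/691 4854/691]
step 1: x' = [469713/57269, -331218/57269], P' = [1491600/57269 -1001313/57269; -1001313/57269 1356951/114538]
step 2: x' = [40373121/28891783, -18314703/28891783], P' = [809187603/28891783 -543614526/28891783; -543614526/28891783 368377905/28891783]

step 0: x̄ = F·x = [-9, -9]
step 0: P̄ = F·P·Fᵀ + Q = [51 18; 18 30]
step 0: y = z − H·x̄ = [48]
step 0: S = H·P̄·Hᵀ + R = [691]
step 0: K = P̄·Hᵀ·S⁻¹ = [156/691; 126/691]
step 0: x' = x̄ + K·y = [1269/691, -171/691]
step 0: P' = (I − K·H)·P̄ = [10905/691 -7218/691; -7218/691 4854/691]
step 1: x̄ = F·x = [3465/691, -513/691]
step 1: P̄ = F·P·Fᵀ + Q = [33018/691 -35838/691; -35838/691 45759/691]
step 1: y = z − H·x̄ = [-6082/691]
step 1: S = H·P̄·Hᵀ + R = [114538/691]
step 1: K = P̄·Hᵀ·S⁻¹ = [-20739/57269; 65601/114538]
step 1: x' = x̄ + K·y = [469713/57269, -331218/57269]
step 1: P' = (I − K·H)·P̄ = [1491600/57269 -1001313/57269; -1001313/57269 1356951/114538]
step 2: x̄ = F·x = [746703/57269, -993654/57269]
step 2: P̄ = F·P·Fᵀ + Q = [4294353/57269 -4940964/57269; -4940964/57269 12556173/114538]
step 2: y = z − H·x̄ = [1544825/57269]
step 2: S = H·P̄·Hᵀ + R = [28891783/114538]
step 2: K = P̄·Hᵀ·S⁻¹ = [-12468372/28891783; 17904663/28891783]
step 2: x' = x̄ + K·y = [40373121/28891783, -18314703/28891783]
step 2: P' = (I − K·H)·P̄ = [809187603/28891783 -543614526/28891783; -543614526/28891783 368377905/28891783]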